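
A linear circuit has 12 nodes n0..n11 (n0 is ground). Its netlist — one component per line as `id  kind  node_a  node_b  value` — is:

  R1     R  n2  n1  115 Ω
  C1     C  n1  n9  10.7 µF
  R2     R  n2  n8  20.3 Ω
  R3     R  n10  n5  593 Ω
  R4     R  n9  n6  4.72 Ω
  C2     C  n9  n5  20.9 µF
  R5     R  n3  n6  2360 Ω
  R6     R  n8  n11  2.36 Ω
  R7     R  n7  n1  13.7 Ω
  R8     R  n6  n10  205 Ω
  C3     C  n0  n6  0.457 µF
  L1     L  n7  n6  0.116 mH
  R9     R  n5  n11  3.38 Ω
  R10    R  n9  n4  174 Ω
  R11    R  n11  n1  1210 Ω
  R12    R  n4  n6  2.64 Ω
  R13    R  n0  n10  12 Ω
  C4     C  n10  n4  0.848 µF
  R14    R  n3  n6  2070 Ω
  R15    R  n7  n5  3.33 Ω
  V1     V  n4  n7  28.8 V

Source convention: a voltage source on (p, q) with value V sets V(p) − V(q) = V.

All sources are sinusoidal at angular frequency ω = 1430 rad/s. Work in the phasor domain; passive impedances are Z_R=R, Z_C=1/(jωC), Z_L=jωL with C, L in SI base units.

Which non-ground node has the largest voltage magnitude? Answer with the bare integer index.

4

Apply KCL at each of the 11 non-ground nodes and solve the resulting linear system.
Node n1: branches {R1, C1, R7, R11} → V_1 = -1.937-5.974j
Node n2: branches {R1, R2} → V_2 = -1.840-6.068j
Node n3: branches {R5, R14} → V_3 = -1.568-4.416j
Node n4: branches {R10, R12, C4, V1} → V_4 = 27.11-6.255j
Node n5: branches {R3, C2, R9, R15} → V_5 = -1.818-6.090j
Node n6: branches {R4, R5, R8, C3, L1, R12, R14} → V_6 = -1.568-4.416j
Node n7: branches {R7, L1, R15, V1} → V_7 = -1.691-6.255j
Node n8: branches {R2, R6} → V_8 = -1.823-6.085j
Node n9: branches {C1, R4, C2, R10} → V_9 = -0.5378-4.739j
Node n10: branches {R3, R8, R13, C4} → V_10 = -0.03463+0.01229j
Node n11: branches {R6, R9, R11} → V_11 = -1.821-6.087j
Source currents: i(V1)=-11.03+0.6723j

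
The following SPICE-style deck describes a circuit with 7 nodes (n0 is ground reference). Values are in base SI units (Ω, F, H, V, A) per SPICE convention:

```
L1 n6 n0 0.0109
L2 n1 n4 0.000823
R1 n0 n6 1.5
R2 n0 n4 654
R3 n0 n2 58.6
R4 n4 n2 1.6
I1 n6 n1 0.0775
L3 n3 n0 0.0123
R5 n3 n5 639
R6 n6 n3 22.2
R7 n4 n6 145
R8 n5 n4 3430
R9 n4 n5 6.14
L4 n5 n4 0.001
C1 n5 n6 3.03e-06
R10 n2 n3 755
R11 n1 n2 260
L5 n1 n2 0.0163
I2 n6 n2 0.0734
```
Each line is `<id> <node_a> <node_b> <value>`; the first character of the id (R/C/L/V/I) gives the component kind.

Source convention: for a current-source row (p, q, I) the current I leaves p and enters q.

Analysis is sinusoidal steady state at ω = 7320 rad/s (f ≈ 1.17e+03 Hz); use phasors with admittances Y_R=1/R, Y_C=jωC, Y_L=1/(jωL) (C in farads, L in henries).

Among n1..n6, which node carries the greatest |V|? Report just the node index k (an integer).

5

MNA unknowns: 6 node voltages V₁..V_6
L1: Y=0.000-0.01253j on G[6,0]
L2: Y=0.000-0.1660j on G[1,4]
R1: Y=0.6667+0.000j on G[0,6]
R2: Y=0.001529+0.000j on G[0,4]
R3: Y=0.01706+0.000j on G[0,2]
R4: Y=0.6250+0.000j on G[4,2]
I1: z[6]−=0.0775, z[1]+=0.0775
L3: Y=0.000-0.01111j on G[3,0]
R5: Y=0.001565+0.000j on G[3,5]
R6: Y=0.04505+0.000j on G[6,3]
R7: Y=0.006897+0.000j on G[4,6]
R8: Y=0.0002915+0.000j on G[5,4]
R9: Y=0.1629+0.000j on G[4,5]
L4: Y=0.000-0.1366j on G[5,4]
C1: Y=0.000+0.02218j on G[5,6]
R10: Y=0.001325+0.000j on G[2,3]
R11: Y=0.003846+0.000j on G[1,2]
L5: Y=0.000-0.008381j on G[1,2]
I2: z[6]−=0.0734, z[2]+=0.0734
solve → V1=3.034-1.950j, V2=3.057-2.328j, V3=0.1170-0.06826j, V4=3.024-2.399j, V5=2.967-2.834j, V6=-0.08527+0.06543j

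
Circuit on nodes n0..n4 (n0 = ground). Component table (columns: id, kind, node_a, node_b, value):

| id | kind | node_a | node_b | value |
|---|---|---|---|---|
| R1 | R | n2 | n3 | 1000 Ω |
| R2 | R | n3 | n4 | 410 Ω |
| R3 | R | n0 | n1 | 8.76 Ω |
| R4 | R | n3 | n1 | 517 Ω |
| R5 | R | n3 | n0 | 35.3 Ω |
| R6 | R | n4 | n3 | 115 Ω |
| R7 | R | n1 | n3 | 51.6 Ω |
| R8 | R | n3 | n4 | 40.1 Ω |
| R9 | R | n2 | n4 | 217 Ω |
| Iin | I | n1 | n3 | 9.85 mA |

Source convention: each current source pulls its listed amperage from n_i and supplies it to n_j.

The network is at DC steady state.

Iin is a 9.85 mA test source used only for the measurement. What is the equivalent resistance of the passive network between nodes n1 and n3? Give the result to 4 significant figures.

Apply KCL at each of the 4 non-ground nodes and solve the resulting linear system.
Node n1: branches {R3, R4, R7, Iin} → V_1 = -0.04450
Node n2: branches {R1, R9} → V_2 = 0.1793
Node n3: branches {R1, R2, R4, R5, R6, R7, R8, Iin} → V_3 = 0.1793
Node n4: branches {R2, R6, R8, R9} → V_4 = 0.1793

R_eq = 22.72 Ω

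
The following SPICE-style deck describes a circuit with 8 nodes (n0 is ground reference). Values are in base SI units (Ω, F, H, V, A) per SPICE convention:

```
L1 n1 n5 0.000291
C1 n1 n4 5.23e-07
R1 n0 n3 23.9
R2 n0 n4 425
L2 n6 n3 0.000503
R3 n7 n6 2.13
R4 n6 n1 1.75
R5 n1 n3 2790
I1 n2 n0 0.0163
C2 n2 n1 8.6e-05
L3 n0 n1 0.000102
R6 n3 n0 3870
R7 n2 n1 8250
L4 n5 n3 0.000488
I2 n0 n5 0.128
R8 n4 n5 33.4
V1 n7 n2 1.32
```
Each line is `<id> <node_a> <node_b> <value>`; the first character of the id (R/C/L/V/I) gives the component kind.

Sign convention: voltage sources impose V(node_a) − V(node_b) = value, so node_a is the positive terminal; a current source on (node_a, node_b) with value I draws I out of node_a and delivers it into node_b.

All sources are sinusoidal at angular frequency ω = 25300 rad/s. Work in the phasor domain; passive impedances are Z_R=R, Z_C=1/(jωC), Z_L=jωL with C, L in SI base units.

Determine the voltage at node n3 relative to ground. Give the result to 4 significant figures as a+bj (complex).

Element admittances at ω=25300 rad/s:
  Y(L1) = 0.000-0.1358j S between n1,n5
  Y(C1) = 0.000+0.01323j S between n1,n4
  Y(R1) = 0.04184+0.000j S between n0,n3
  Y(R2) = 0.002353+0.000j S between n0,n4
  Y(L2) = 0.000-0.07858j S between n6,n3
  Y(R3) = 0.4695+0.000j S between n7,n6
  Y(R4) = 0.5714+0.000j S between n6,n1
  Y(R5) = 0.0003584+0.000j S between n1,n3
  I1: injects 0.0163 A into n0 (from n2)
  Y(C2) = 0.000+2.176j S between n2,n1
  Y(L3) = 0.000-0.3875j S between n0,n1
  Y(R6) = 0.0002584+0.000j S between n3,n0
  Y(R7) = 0.0001212+0.000j S between n2,n1
  Y(L4) = 0.000-0.08100j S between n5,n3
  I2: injects 0.128 A into n5 (from n0)
  Y(R8) = 0.02994+0.000j S between n4,n5
  V1: constraint V(n7)−V(n2) = 1.32
Assemble and solve the 8×8 MNA system:
  V(n1)=0.05412+0.2215j  V(n2)=0.03632+0.3806j  V(n3)=0.5888+0.4595j  V(n4)=0.4578+0.6917j  V(n5)=0.2860+0.9245j  V(n6)=0.6536+0.2982j  V(n7)=1.356+0.3806j
  i(V1)=-0.3299-0.03871j

0.5888+0.4595j V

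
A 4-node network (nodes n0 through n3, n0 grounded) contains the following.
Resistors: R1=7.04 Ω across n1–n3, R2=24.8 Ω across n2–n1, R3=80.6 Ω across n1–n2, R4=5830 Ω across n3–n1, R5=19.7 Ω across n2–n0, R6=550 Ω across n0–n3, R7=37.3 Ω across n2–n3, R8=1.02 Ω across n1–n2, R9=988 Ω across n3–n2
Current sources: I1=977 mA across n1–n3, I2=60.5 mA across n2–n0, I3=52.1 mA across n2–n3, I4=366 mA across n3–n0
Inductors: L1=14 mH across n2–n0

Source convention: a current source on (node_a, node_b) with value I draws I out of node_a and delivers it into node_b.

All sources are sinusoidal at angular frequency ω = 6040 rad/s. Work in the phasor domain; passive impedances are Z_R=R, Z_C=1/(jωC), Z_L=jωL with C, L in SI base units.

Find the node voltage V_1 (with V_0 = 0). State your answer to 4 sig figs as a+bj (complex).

Element admittances at ω=6040 rad/s:
  Y(R1) = 0.1420+0.000j S between n1,n3
  I1: injects 0.977 A into n3 (from n1)
  Y(R2) = 0.04032+0.000j S between n2,n1
  Y(L1) = 0.000-0.01183j S between n2,n0
  Y(R3) = 0.01241+0.000j S between n1,n2
  I2: injects 0.0605 A into n0 (from n2)
  I3: injects 0.0521 A into n3 (from n2)
  Y(R4) = 0.0001715+0.000j S between n3,n1
  Y(R5) = 0.05076+0.000j S between n2,n0
  Y(R6) = 0.001818+0.000j S between n0,n3
  Y(R7) = 0.02681+0.000j S between n2,n3
  Y(R8) = 0.9804+0.000j S between n1,n2
  Y(R9) = 0.001012+0.000j S between n3,n2
  I4: injects 0.366 A into n0 (from n3)
Assemble and solve the 3×3 MNA system:
  V(n1)=-8.234-1.761j  V(n2)=-7.840-1.764j  V(n3)=-4.224-1.743j

-8.234-1.761j V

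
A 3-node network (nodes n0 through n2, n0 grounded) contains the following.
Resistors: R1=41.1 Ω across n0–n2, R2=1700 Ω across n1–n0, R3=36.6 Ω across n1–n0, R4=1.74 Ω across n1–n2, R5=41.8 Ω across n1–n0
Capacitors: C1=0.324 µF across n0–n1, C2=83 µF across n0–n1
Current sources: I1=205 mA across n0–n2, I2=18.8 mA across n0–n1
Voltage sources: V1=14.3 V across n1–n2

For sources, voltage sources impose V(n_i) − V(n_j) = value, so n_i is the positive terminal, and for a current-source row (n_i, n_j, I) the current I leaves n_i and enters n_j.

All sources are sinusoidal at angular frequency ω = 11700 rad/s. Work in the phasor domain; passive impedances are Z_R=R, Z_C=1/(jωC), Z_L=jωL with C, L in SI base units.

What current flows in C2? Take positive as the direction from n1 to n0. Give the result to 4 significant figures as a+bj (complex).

0.5661+0.04422j A

Element admittances at ω=11700 rad/s:
  Y(R1) = 0.02433+0.000j S between n0,n2
  Y(R2) = 0.0005882+0.000j S between n1,n0
  Y(C1) = 0.000+0.003791j S between n0,n1
  Y(R3) = 0.02732+0.000j S between n1,n0
  Y(C2) = 0.000+0.9711j S between n0,n1
  I1: injects 0.205 A into n2 (from n0)
  Y(R4) = 0.5747+0.000j S between n1,n2
  I2: injects 0.0188 A into n1 (from n0)
  Y(R5) = 0.02392+0.000j S between n1,n0
  V1: constraint V(n1)−V(n2) = 14.3
Assemble and solve the 3×3 MNA system:
  V(n1)=0.04554-0.5829j  V(n2)=-14.25-0.5829j
  i(V1)=-8.770-0.01418j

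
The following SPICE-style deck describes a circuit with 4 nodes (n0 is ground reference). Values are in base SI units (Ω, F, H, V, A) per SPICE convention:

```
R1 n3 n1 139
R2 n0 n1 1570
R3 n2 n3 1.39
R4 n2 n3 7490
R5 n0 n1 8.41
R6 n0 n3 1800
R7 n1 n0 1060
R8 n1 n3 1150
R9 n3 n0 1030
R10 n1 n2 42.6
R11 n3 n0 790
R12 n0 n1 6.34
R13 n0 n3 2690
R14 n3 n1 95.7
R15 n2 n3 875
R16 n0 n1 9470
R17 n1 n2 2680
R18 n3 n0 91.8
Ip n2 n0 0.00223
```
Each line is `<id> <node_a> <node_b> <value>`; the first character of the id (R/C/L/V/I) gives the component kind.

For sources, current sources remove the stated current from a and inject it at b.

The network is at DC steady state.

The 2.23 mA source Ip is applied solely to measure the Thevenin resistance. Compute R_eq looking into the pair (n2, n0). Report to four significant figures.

Element admittances at DC:
  Y(R1) = 0.007194 S between n3,n1
  Y(R2) = 0.0006369 S between n0,n1
  Y(R3) = 0.7194 S between n2,n3
  Y(R4) = 0.0001335 S between n2,n3
  Y(R5) = 0.1189 S between n0,n1
  Y(R6) = 0.0005556 S between n0,n3
  Y(R7) = 0.0009434 S between n1,n0
  Y(R8) = 0.0008696 S between n1,n3
  Y(R9) = 0.0009709 S between n3,n0
  Y(R10) = 0.02347 S between n1,n2
  Y(R11) = 0.001266 S between n3,n0
  Y(R12) = 0.1577 S between n0,n1
  Y(R13) = 0.0003717 S between n0,n3
  Y(R14) = 0.01045 S between n3,n1
  Y(R15) = 0.001143 S between n2,n3
  Y(R16) = 0.0001056 S between n0,n1
  Y(R17) = 0.0003731 S between n1,n2
  Y(R18) = 0.01089 S between n3,n0
  Ip: injects 0.00223 A into n0 (from n2)
Assemble and solve the 3×3 MNA system:
  V(n1)=-0.005833  V(n2)=-0.04495  V(n3)=-0.04315

R_eq = 20.15 Ω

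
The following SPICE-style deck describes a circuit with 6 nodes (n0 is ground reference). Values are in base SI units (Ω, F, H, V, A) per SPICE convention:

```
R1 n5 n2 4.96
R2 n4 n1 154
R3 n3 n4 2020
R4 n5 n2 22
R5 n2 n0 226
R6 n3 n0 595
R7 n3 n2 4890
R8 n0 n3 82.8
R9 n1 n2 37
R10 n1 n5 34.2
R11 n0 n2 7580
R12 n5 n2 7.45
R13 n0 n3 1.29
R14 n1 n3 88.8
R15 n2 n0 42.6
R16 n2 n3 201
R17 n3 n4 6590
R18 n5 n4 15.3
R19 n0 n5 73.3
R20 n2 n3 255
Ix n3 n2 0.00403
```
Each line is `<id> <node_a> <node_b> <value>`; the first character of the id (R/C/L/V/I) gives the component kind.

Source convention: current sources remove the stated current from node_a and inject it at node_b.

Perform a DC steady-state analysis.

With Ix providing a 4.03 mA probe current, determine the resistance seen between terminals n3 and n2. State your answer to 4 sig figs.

MNA unknowns: 5 node voltages V₁..V_5
R1: Y=0.2016 on G[5,2]
R2: Y=0.006494 on G[4,1]
R3: Y=0.0004950 on G[3,4]
R4: Y=0.04545 on G[5,2]
R5: Y=0.004425 on G[2,0]
R6: Y=0.001681 on G[3,0]
R7: Y=0.0002045 on G[3,2]
R8: Y=0.01208 on G[0,3]
R9: Y=0.02703 on G[1,2]
R10: Y=0.02924 on G[1,5]
R11: Y=0.0001319 on G[0,2]
R12: Y=0.1342 on G[5,2]
R13: Y=0.7752 on G[0,3]
R14: Y=0.01126 on G[1,3]
R15: Y=0.02347 on G[2,0]
R16: Y=0.004975 on G[2,3]
R17: Y=0.0001517 on G[3,4]
R18: Y=0.06536 on G[5,4]
R19: Y=0.01364 on G[0,5]
R20: Y=0.003922 on G[2,3]
Ix: z[3]−=0.00403, z[2]+=0.00403
solve → V1=0.05384, V2=0.06608, V3=-0.003435, V4=0.06149, V5=0.06289

R_eq = 17.25 Ω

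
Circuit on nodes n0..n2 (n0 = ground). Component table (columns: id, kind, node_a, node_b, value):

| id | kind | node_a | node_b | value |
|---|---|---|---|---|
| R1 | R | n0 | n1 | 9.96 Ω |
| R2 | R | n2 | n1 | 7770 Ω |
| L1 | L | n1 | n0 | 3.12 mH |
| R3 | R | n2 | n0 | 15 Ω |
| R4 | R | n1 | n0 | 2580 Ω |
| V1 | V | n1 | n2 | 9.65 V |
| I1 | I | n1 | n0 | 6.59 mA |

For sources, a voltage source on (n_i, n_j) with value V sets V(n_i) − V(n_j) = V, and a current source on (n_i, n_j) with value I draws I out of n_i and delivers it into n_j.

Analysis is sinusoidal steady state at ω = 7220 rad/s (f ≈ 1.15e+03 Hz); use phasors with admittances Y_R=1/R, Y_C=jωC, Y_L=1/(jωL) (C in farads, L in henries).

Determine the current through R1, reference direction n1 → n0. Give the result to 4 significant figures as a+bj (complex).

0.3567+0.09456j A

Apply KCL at each of the 2 non-ground nodes and solve the resulting linear system.
Node n1: branches {R1, R2, L1, R4, V1, I1} → V_1 = 3.553+0.9418j
Node n2: branches {R2, R3, V1} → V_2 = -6.097+0.9418j
Source currents: i(V1)=-0.4077+0.06279j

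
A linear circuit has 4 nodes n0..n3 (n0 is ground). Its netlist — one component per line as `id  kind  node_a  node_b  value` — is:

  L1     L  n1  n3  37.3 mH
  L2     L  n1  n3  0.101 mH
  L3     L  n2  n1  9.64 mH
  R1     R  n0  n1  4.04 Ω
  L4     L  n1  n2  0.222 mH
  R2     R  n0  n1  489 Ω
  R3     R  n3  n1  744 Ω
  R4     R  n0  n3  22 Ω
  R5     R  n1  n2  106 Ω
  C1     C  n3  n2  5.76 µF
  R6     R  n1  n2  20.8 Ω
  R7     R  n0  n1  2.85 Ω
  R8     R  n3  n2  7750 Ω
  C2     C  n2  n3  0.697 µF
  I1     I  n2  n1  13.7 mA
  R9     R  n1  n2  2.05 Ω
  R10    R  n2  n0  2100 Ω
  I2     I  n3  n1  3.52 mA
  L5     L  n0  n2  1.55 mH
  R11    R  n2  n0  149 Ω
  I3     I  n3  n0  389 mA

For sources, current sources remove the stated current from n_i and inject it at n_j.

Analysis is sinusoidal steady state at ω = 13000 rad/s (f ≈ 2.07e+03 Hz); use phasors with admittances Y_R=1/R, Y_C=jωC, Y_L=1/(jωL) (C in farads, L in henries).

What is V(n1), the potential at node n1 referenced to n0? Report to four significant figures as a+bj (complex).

Apply KCL at each of the 3 non-ground nodes and solve the resulting linear system.
Node n1: branches {L1, L2, L3, R1, L4, R2, R3, R5, R6, R7, I1, R9, I2} → V_1 = -0.5918-0.002087j
Node n2: branches {L3, L4, R5, C1, R6, R8, C2, I1, R9, R10, L5, R11} → V_2 = -0.5177-0.01943j
Node n3: branches {L1, L2, R3, R4, C1, R8, C2, I2, I3} → V_3 = -0.6378-0.5346j

-0.5918-0.002087j V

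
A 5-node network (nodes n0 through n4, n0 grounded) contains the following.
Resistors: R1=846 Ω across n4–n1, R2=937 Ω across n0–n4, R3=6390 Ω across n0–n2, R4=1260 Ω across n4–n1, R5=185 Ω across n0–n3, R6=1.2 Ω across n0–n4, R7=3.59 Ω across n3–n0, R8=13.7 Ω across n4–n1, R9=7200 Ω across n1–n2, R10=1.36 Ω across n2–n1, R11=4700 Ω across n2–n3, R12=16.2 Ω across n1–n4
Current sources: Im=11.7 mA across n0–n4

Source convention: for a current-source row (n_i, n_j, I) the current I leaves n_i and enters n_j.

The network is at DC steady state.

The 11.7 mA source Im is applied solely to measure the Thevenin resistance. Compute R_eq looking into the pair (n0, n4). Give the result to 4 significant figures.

R_eq = 1.198 Ω

MNA unknowns: 4 node voltages V₁..V_4
R1: Y=0.001182 on G[4,1]
R2: Y=0.001067 on G[0,4]
R3: Y=0.0001565 on G[0,2]
R4: Y=0.0007937 on G[4,1]
R5: Y=0.005405 on G[0,3]
R6: Y=0.8333 on G[0,4]
R7: Y=0.2786 on G[3,0]
R8: Y=0.07299 on G[4,1]
R9: Y=0.0001389 on G[1,2]
R10: Y=0.7353 on G[2,1]
R11: Y=0.0002128 on G[2,3]
R12: Y=0.06173 on G[1,4]
Im: z[0]−=0.0117, z[4]+=0.0117
solve → V1=0.01398, V2=0.01397, V3=1.046e-05, V4=0.01402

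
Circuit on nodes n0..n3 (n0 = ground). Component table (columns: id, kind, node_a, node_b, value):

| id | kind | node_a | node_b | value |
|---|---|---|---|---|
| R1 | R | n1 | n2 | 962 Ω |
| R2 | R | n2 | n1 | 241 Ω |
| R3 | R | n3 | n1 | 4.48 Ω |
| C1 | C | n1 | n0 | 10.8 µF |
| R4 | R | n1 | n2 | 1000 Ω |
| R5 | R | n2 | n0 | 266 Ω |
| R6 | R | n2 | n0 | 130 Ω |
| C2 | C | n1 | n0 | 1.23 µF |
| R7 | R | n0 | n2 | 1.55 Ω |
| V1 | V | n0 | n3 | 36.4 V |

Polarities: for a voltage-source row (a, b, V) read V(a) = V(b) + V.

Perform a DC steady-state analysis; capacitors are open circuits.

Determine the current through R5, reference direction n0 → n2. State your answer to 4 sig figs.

Apply KCL at each of the 3 non-ground nodes and solve the resulting linear system.
Node n1: branches {R1, R2, R3, C1, R4, C2} → V_1 = -35.43
Node n2: branches {R1, R2, R4, R5, R6, R7} → V_2 = -0.3308
Node n3: branches {R3, V1} → V_3 = -36.40
Source currents: i(V1)=-0.2172

0.001244 A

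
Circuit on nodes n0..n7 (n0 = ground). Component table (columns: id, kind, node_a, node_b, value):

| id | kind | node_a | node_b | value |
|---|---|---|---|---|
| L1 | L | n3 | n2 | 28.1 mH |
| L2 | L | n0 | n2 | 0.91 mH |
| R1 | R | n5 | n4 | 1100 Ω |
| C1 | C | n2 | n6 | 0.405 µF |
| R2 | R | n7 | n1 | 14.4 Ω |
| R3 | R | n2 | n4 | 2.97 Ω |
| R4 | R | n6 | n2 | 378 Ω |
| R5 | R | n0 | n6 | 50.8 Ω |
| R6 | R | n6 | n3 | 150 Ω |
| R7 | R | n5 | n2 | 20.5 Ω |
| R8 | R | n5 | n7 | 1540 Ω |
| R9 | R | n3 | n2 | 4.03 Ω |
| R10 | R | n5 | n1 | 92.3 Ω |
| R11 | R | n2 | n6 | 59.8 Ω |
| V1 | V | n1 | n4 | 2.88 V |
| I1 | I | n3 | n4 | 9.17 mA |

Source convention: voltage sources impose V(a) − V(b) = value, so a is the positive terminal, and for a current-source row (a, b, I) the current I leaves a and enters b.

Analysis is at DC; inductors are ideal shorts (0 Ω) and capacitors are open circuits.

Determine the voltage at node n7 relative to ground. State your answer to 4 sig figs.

2.809 V

Element admittances at DC:
  L1: short n3↔n2 (DC inductor)
  L2: short n0↔n2 (DC inductor)
  Y(R1) = 0.0009091 S between n5,n4
  Y(C1) = 0.000 S between n2,n6
  Y(R2) = 0.06944 S between n7,n1
  Y(R3) = 0.3367 S between n2,n4
  Y(R4) = 0.002646 S between n6,n2
  Y(R5) = 0.01969 S between n0,n6
  Y(R6) = 0.006667 S between n6,n3
  Y(R7) = 0.04878 S between n5,n2
  Y(R8) = 0.0006494 S between n5,n7
  Y(R9) = 0.2481 S between n3,n2
  Y(R10) = 0.01083 S between n5,n1
  Y(R11) = 0.01672 S between n2,n6
  V1: constraint V(n1)−V(n4) = 2.88
  I1: injects 0.00917 A into n4 (from n3)
Assemble and solve the 10×10 MNA system:
  V(n1)=2.830  V(n2)=0.000  V(n3)=0.000  V(n4)=-0.04960  V(n5)=0.5304  V(n6)=0.000  V(n7)=2.809
  i(L1)=-0.009170  i(L2)=0.000  i(V1)=-0.02640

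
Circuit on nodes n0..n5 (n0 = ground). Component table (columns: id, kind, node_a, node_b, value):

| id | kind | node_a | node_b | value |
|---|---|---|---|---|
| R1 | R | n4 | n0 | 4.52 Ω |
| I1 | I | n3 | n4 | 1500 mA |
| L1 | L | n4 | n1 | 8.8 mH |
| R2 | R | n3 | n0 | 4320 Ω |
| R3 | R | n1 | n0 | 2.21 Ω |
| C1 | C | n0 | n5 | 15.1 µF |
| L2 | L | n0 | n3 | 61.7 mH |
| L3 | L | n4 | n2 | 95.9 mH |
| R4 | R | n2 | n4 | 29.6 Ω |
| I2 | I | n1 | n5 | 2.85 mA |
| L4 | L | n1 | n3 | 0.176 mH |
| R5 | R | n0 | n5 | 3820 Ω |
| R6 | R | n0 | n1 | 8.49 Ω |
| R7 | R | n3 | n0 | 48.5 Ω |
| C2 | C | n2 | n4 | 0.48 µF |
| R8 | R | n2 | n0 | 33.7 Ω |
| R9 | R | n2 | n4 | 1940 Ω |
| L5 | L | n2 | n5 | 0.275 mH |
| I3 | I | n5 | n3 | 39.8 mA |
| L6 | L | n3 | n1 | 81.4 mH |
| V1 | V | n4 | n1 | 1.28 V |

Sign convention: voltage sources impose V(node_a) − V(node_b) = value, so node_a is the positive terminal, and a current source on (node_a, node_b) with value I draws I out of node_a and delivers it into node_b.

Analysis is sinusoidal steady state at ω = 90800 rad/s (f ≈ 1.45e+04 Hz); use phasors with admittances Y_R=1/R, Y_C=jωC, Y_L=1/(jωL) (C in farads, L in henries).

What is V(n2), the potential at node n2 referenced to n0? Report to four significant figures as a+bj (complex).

MNA unknowns: 5 node voltages V₁..V_5 plus 1 source current (V1)
R1: Y=0.2212+0.000j on G[4,0]
I1: z[3]−=1.5, z[4]+=1.5
L1: Y=0.000-0.001252j on G[4,1]
R2: Y=0.0002315+0.000j on G[3,0]
R3: Y=0.4525+0.000j on G[1,0]
C1: Y=0.000+1.371j on G[0,5]
L2: Y=0.000-0.0001785j on G[0,3]
L3: Y=0.000-0.0001148j on G[4,2]
R4: Y=0.03378+0.000j on G[2,4]
I2: z[1]−=0.00285, z[5]+=0.00285
L4: Y=0.000-0.06258j on G[1,3]
R5: Y=0.0002618+0.000j on G[0,5]
R6: Y=0.1178+0.000j on G[0,1]
R7: Y=0.02062+0.000j on G[3,0]
C2: Y=0.000+0.04358j on G[2,4]
R8: Y=0.02967+0.000j on G[2,0]
R9: Y=0.0005155+0.000j on G[2,4]
L5: Y=0.000-0.04005j on G[2,5]
I3: z[5]−=0.0398, z[3]+=0.0398
L6: Y=0.000-0.0001353j on G[3,1]
V1: row V4−V1=1.28, i_V1 at 4,1
solve → V1=-0.1855+0.5132j, V2=0.2904+1.009j, V3=-6.949-20.40j, V4=1.095+0.5132j, V5=-0.008738-0.002594j
aux → i_V1=1.209-0.1299j

0.2904+1.009j V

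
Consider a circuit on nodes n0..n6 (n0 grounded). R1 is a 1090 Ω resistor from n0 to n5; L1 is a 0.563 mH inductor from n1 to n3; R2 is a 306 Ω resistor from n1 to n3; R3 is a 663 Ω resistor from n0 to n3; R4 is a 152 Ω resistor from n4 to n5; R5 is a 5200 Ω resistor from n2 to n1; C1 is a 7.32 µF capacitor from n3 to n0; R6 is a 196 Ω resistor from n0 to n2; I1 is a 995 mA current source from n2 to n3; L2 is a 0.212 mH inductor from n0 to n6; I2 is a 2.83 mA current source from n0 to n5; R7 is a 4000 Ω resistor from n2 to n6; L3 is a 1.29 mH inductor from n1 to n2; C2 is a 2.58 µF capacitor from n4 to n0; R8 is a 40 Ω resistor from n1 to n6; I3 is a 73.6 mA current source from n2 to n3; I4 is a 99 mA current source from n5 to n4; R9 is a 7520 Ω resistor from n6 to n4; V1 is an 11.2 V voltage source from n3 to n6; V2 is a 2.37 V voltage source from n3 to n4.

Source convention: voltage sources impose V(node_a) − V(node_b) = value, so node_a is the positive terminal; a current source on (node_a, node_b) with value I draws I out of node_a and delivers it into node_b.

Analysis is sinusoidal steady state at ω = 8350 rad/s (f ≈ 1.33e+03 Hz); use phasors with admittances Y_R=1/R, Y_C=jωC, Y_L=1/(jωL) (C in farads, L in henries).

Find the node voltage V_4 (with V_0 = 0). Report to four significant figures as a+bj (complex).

Apply KCL at each of the 6 non-ground nodes and solve the resulting linear system.
Node n1: branches {L1, R2, R5, L3, R8} → V_1 = 11.49-6.561j
Node n2: branches {R5, R6, I1, R7, L3, I3} → V_2 = 10.39-18.66j
Node n3: branches {L1, R2, R3, C1, I1, I3, V1, V2} → V_3 = 12.82-0.1372j
Node n4: branches {R4, C2, I4, R9, V2} → V_4 = 10.45-0.1372j
Node n5: branches {R1, R4, I2, I4} → V_5 = -3.661-0.1204j
Node n6: branches {L2, R7, R8, R9, V1} → V_6 = 1.616-0.1372j
Source currents: i(V1)=-0.3278-0.7476j, i(V2)=-0.002059+0.2249j

10.45-0.1372j V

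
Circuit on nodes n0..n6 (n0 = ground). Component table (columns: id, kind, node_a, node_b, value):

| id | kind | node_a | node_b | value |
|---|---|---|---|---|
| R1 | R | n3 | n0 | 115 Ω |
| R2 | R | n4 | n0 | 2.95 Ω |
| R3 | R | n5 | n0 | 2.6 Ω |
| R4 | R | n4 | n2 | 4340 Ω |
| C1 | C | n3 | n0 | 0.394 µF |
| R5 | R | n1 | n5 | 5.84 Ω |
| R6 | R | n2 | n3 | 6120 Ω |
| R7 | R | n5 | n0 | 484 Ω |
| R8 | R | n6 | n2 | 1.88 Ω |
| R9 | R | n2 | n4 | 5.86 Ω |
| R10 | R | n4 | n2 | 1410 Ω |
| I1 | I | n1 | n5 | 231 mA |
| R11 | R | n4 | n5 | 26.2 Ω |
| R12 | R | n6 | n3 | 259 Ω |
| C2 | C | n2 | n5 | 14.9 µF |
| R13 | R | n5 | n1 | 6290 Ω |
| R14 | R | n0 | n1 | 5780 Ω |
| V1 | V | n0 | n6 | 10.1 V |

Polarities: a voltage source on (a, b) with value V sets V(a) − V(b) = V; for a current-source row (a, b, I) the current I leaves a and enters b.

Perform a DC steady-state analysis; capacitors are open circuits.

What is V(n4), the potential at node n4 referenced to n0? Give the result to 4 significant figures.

-2.602 V

MNA unknowns: 6 node voltages V₁..V_6 plus 1 source current (V1)
R1: Y=0.008696 on G[3,0]
R2: Y=0.3390 on G[4,0]
R3: Y=0.3846 on G[5,0]
R4: Y=0.0002304 on G[4,2]
C1: Y=0.000 on G[3,0]
R5: Y=0.1712 on G[1,5]
R6: Y=0.0001634 on G[2,3]
R7: Y=0.002066 on G[5,0]
R8: Y=0.5319 on G[6,2]
R9: Y=0.1706 on G[2,4]
R10: Y=0.0007092 on G[4,2]
I1: z[1]−=0.231, z[5]+=0.231
R11: Y=0.03817 on G[4,5]
R12: Y=0.003861 on G[6,3]
C2: Y=0.000 on G[2,5]
R13: Y=0.0001590 on G[5,1]
R14: Y=0.0001730 on G[0,1]
V1: row V0−V6=10.1, i_V1 at 0,6
solve → V1=-1.579, V2=-8.270, V3=-3.172, V4=-2.602, V5=-0.2331, V6=-10.10
aux → i_V1=-1.000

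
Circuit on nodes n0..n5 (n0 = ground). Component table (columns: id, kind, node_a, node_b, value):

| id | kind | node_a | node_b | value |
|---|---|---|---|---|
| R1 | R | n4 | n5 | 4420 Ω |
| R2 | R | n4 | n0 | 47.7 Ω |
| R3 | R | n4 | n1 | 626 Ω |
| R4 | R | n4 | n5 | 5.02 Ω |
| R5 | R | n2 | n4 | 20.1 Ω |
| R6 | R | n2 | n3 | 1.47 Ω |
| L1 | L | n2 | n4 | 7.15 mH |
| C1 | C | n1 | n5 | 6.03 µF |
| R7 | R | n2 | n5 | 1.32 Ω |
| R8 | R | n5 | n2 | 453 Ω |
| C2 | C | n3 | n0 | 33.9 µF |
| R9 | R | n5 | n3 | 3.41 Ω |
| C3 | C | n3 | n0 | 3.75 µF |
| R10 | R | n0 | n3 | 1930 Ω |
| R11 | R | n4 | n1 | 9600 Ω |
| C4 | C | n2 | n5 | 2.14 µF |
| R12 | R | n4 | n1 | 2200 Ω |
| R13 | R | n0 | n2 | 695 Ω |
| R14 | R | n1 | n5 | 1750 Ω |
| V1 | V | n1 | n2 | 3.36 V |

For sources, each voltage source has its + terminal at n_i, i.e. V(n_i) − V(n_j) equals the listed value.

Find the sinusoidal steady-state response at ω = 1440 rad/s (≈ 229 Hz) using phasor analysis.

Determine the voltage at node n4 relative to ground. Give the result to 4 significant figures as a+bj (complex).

0.009833+0.02387j V

MNA unknowns: 5 node voltages V₁..V_5 plus 1 source current (V1)
R1: Y=0.0002262+0.000j on G[4,5]
R2: Y=0.02096+0.000j on G[4,0]
R3: Y=0.001597+0.000j on G[4,1]
R4: Y=0.1992+0.000j on G[4,5]
R5: Y=0.04975+0.000j on G[2,4]
R6: Y=0.6803+0.000j on G[2,3]
L1: Y=0.000-0.09713j on G[2,4]
C1: Y=0.000+0.008683j on G[1,5]
R7: Y=0.7576+0.000j on G[2,5]
R8: Y=0.002208+0.000j on G[5,2]
C2: Y=0.000+0.04882j on G[3,0]
R9: Y=0.2933+0.000j on G[5,3]
C3: Y=0.000+0.005400j on G[3,0]
R10: Y=0.0005181+0.000j on G[0,3]
R11: Y=0.0001042+0.000j on G[4,1]
C4: Y=0.000+0.003082j on G[2,5]
R12: Y=0.0004545+0.000j on G[4,1]
R13: Y=0.001439+0.000j on G[0,2]
R14: Y=0.0005714+0.000j on G[1,5]
V1: row V1−V2=3.36, i_V1 at 1,2
solve → V1=3.349-0.006198j, V2=-0.01097-0.006198j, V3=-0.009097+0.003424j, V4=0.009833+0.02387j, V5=-0.005404+0.02407j
aux → i_V1=-0.009379-0.02905j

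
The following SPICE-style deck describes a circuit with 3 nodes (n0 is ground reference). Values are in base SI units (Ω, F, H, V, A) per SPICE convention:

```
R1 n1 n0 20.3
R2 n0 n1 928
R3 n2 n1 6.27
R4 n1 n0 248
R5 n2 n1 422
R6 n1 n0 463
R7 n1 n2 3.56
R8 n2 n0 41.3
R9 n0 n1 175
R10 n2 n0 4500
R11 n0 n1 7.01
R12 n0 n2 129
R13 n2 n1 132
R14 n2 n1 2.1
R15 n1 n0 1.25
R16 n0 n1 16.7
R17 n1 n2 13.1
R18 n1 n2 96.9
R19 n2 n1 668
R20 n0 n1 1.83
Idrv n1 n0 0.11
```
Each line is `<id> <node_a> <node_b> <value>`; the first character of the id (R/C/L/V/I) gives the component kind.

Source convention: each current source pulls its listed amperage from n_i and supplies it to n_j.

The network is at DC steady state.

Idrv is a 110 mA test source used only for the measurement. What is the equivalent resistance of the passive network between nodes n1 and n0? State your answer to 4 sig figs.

R_eq = 0.6089 Ω

MNA unknowns: 2 node voltages V₁..V_2
R1: Y=0.04926 on G[1,0]
R2: Y=0.001078 on G[0,1]
R3: Y=0.1595 on G[2,1]
R4: Y=0.004032 on G[1,0]
R5: Y=0.002370 on G[2,1]
R6: Y=0.002160 on G[1,0]
R7: Y=0.2809 on G[1,2]
R8: Y=0.02421 on G[2,0]
R9: Y=0.005714 on G[0,1]
R10: Y=0.0002222 on G[2,0]
R11: Y=0.1427 on G[0,1]
R12: Y=0.007752 on G[0,2]
R13: Y=0.007576 on G[2,1]
R14: Y=0.4762 on G[2,1]
R15: Y=0.8000 on G[1,0]
R16: Y=0.05988 on G[0,1]
R17: Y=0.07634 on G[1,2]
R18: Y=0.01032 on G[1,2]
R19: Y=0.001497 on G[2,1]
R20: Y=0.5464 on G[0,1]
Idrv: z[1]−=0.11, z[0]+=0.11
solve → V1=-0.06697, V2=-0.06491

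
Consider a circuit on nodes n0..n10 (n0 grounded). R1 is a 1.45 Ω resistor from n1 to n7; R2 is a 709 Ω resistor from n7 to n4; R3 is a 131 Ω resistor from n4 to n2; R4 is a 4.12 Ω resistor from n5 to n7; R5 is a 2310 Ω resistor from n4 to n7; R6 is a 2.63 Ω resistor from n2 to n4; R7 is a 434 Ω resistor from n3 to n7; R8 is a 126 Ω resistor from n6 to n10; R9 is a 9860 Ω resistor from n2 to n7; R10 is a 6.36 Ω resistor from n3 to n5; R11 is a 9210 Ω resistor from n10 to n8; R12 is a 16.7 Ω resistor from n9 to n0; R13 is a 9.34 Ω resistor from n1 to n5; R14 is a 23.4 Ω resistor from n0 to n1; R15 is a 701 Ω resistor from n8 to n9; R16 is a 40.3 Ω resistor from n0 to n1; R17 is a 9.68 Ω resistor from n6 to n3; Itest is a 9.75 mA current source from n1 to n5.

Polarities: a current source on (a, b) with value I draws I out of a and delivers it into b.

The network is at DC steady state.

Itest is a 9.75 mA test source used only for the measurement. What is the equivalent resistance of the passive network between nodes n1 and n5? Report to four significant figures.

Element admittances at DC:
  Y(R1) = 0.6897 S between n1,n7
  Y(R2) = 0.001410 S between n7,n4
  Y(R3) = 0.007634 S between n4,n2
  Y(R4) = 0.2427 S between n5,n7
  Y(R5) = 0.0004329 S between n4,n7
  Y(R6) = 0.3802 S between n2,n4
  Y(R7) = 0.002304 S between n3,n7
  Y(R8) = 0.007937 S between n6,n10
  Y(R9) = 0.0001014 S between n2,n7
  Y(R10) = 0.1572 S between n3,n5
  Y(R11) = 0.0001086 S between n10,n8
  Y(R12) = 0.05988 S between n9,n0
  Y(R13) = 0.1071 S between n1,n5
  Y(R14) = 0.04274 S between n0,n1
  Y(R15) = 0.001427 S between n8,n9
  Y(R16) = 0.02481 S between n0,n1
  Y(R17) = 0.1033 S between n6,n3
  Itest: injects 0.00975 A into n5 (from n1)
Assemble and solve the 10×10 MNA system:
  V(n1)=-4.918e-05  V(n2)=0.008827  V(n3)=0.03343  V(n4)=0.008827  V(n5)=0.03381  V(n6)=0.03340  V(n7)=0.008827  V(n8)=0.002384  V(n9)=5.548e-05  V(n10)=0.03298

R_eq = 3.473 Ω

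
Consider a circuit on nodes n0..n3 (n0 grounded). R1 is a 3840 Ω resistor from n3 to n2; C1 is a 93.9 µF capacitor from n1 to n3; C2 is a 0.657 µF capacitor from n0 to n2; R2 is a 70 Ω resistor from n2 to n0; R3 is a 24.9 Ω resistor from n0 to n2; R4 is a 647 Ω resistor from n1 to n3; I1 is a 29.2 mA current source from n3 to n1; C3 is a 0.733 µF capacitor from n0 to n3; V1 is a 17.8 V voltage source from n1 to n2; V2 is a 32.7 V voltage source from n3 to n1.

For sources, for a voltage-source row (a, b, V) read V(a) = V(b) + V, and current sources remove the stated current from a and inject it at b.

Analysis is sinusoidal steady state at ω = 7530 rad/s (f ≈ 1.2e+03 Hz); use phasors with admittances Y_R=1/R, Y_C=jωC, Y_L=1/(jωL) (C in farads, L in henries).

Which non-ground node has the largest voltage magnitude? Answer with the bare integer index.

Element admittances at ω=7530 rad/s:
  Y(R1) = 0.0002604+0.000j S between n3,n2
  Y(C1) = 0.000+0.7071j S between n1,n3
  Y(C2) = 0.000+0.004947j S between n0,n2
  Y(R2) = 0.01429+0.000j S between n2,n0
  Y(R3) = 0.04016+0.000j S between n0,n2
  Y(R4) = 0.001546+0.000j S between n1,n3
  I1: injects 0.0292 A into n1 (from n3)
  Y(C3) = 0.000+0.005519j S between n0,n3
  V1: constraint V(n1)−V(n2) = 17.8
  V2: constraint V(n3)−V(n1) = 32.7
Assemble and solve the 5×5 MNA system:
  V(n1)=16.85-4.937j  V(n2)=-0.9491-4.937j  V(n3)=49.55-4.937j
  i(V1)=-0.04040-0.2735j  i(V2)=-0.1201-23.39j

3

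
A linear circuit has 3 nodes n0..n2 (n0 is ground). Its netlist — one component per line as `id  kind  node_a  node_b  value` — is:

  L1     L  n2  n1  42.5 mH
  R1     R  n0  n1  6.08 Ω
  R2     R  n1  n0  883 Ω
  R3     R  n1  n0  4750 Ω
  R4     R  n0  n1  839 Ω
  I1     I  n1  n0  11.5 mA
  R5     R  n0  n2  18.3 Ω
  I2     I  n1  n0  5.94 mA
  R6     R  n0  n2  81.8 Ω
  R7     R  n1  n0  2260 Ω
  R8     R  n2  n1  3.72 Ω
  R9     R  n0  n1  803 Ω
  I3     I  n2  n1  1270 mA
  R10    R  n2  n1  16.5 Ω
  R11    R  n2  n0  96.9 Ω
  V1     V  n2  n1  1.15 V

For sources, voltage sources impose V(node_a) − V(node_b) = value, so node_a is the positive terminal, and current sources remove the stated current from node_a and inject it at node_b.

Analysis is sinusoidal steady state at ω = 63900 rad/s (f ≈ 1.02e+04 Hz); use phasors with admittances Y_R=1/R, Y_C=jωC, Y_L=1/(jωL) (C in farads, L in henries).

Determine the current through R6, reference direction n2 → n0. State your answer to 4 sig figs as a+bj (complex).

Element admittances at ω=63900 rad/s:
  Y(L1) = 0.000-0.0003682j S between n2,n1
  Y(R1) = 0.1645+0.000j S between n0,n1
  Y(R2) = 0.001133+0.000j S between n1,n0
  Y(R3) = 0.0002105+0.000j S between n1,n0
  Y(R4) = 0.001192+0.000j S between n0,n1
  I1: injects 0.0115 A into n0 (from n1)
  Y(R5) = 0.05464+0.000j S between n0,n2
  I2: injects 0.00594 A into n0 (from n1)
  Y(R6) = 0.01222+0.000j S between n0,n2
  Y(R7) = 0.0004425+0.000j S between n1,n0
  Y(R8) = 0.2688+0.000j S between n2,n1
  Y(R9) = 0.001245+0.000j S between n0,n1
  I3: injects 1.27 A into n1 (from n2)
  Y(R10) = 0.06061+0.000j S between n2,n1
  Y(R11) = 0.01032+0.000j S between n2,n0
  V1: constraint V(n2)−V(n1) = 1.15
Assemble and solve the 3×3 MNA system:
  V(n1)=-0.4319+0.000j  V(n2)=0.7181+0.000j
  i(V1)=-1.704+0.0004235j

0.008778+0.000j A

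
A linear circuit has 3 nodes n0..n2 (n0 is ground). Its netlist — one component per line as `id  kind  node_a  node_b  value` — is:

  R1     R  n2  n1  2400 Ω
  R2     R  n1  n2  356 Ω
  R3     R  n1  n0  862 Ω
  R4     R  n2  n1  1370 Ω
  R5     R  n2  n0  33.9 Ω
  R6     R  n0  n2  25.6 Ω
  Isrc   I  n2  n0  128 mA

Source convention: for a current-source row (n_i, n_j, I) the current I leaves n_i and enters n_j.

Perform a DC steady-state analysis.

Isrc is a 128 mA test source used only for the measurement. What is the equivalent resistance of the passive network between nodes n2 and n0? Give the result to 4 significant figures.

MNA unknowns: 2 node voltages V₁..V_2
R1: Y=0.0004167 on G[2,1]
R2: Y=0.002809 on G[1,2]
R3: Y=0.001160 on G[1,0]
R4: Y=0.0007299 on G[2,1]
R5: Y=0.02950 on G[2,0]
R6: Y=0.03906 on G[0,2]
Isrc: z[2]−=0.128, z[0]+=0.128
solve → V1=-1.425, V2=-1.843

R_eq = 14.40 Ω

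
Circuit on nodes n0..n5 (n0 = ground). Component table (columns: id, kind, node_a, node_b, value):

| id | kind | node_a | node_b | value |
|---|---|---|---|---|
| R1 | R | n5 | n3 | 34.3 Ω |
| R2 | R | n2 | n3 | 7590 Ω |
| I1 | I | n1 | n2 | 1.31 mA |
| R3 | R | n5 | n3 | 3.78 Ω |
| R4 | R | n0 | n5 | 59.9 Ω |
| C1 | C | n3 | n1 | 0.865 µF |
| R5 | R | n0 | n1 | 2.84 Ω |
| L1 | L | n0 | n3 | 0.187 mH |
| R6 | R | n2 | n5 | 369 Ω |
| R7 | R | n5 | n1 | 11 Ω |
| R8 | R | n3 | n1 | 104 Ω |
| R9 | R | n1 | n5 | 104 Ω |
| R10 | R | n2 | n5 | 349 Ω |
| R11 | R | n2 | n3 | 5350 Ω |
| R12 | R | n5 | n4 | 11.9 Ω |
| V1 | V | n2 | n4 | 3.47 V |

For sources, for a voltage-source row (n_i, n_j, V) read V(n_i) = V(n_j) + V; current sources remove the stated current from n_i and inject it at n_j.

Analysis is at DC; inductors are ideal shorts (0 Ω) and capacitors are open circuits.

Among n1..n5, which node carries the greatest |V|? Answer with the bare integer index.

MNA unknowns: 5 node voltages V₁..V_5 plus 2 source currents (L1, V1)
R1: Y=0.02915 on G[5,3]
R2: Y=0.0001318 on G[2,3]
I1: z[1]−=0.00131, z[2]+=0.00131
R3: Y=0.2646 on G[5,3]
R4: Y=0.01669 on G[0,5]
C1: Y=0.000 on G[3,1]
R5: Y=0.3521 on G[0,1]
L1: row V0−V3=0, i_L1 at 0,3
R6: Y=0.002710 on G[2,5]
R7: Y=0.09091 on G[5,1]
R8: Y=0.009615 on G[3,1]
R9: Y=0.009615 on G[1,5]
R10: Y=0.002865 on G[2,5]
R11: Y=0.0001869 on G[2,3]
R12: Y=0.08403 on G[5,4]
V1: row V2−V4=3.47, i_V1 at 2,4
solve → V1=-0.002841, V2=3.257, V3=0.000, V4=-0.2129, V5=-3.294e-05
aux → i_L1=-0.001001, i_V1=-0.01789

2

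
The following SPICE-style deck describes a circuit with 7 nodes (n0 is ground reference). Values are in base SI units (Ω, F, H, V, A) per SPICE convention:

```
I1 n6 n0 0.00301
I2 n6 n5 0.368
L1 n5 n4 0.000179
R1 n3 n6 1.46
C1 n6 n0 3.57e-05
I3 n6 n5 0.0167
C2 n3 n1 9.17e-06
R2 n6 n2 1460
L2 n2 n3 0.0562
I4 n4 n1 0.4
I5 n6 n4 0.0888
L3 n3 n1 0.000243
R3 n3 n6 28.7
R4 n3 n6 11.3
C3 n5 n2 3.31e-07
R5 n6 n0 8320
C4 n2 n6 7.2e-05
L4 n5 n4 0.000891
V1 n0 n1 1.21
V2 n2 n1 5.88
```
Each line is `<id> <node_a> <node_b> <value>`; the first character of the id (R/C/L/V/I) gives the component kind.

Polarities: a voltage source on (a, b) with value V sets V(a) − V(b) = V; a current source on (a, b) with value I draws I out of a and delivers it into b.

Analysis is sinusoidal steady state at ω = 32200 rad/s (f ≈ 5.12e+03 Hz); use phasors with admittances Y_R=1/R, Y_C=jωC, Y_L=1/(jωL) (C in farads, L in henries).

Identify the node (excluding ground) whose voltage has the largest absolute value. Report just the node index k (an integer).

MNA unknowns: 6 node voltages V₁..V_6 plus 2 source currents (V1, V2)
I1: z[6]−=0.00301, z[0]+=0.00301
I2: z[6]−=0.368, z[5]+=0.368
L1: Y=0.000-0.1735j on G[5,4]
R1: Y=0.6849+0.000j on G[3,6]
C1: Y=0.000+1.150j on G[6,0]
I3: z[6]−=0.0167, z[5]+=0.0167
C2: Y=0.000+0.2953j on G[3,1]
R2: Y=0.0006849+0.000j on G[6,2]
L2: Y=0.000-0.0005526j on G[2,3]
I4: z[4]−=0.4, z[1]+=0.4
I5: z[6]−=0.0888, z[4]+=0.0888
L3: Y=0.000-0.1278j on G[3,1]
R3: Y=0.03484+0.000j on G[3,6]
R4: Y=0.08850+0.000j on G[3,6]
C3: Y=0.000+0.01066j on G[5,2]
R5: Y=0.0001202+0.000j on G[6,0]
C4: Y=0.000+2.318j on G[2,6]
L4: Y=0.000-0.03486j on G[5,4]
V1: row V0−V1=1.21, i_V1 at 0,1
V2: row V2−V1=5.88, i_V2 at 2,1
solve → V1=-1.210+0.000j, V2=4.670+0.000j, V3=2.792-0.6615j, V4=4.670-8.390j, V5=4.670-6.896j, V6=2.928+0.1690j
aux → i_V1=-0.1909+3.366j, i_V2=-0.3199-4.037j

4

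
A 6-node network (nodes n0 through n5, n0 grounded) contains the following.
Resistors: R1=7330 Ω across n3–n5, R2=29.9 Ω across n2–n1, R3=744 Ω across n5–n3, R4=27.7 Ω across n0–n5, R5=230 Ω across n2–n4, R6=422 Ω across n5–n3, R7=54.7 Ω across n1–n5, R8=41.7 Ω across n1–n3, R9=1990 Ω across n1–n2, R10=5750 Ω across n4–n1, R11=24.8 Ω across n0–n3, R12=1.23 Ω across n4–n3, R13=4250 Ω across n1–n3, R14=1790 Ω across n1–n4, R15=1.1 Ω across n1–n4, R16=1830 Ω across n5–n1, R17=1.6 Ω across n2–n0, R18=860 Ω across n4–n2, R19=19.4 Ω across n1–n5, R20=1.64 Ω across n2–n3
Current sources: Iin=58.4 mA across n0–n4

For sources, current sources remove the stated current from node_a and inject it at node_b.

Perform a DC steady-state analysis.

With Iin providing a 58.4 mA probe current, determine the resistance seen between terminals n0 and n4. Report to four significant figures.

Apply KCL at each of the 5 non-ground nodes and solve the resulting linear system.
Node n1: branches {R2, R7, R8, R9, R10, R13, R14, R15, R16, R19} → V_1 = 0.1952
Node n2: branches {R2, R5, R9, R17, R18, R20} → V_2 = 0.07646
Node n3: branches {R1, R3, R6, R8, R11, R12, R13, R20} → V_3 = 0.1471
Node n4: branches {R5, R10, R12, R14, R15, R18, Iin} → V_4 = 0.2060
Node n5: branches {R1, R3, R4, R6, R7, R16, R19} → V_5 = 0.1296

R_eq = 3.527 Ω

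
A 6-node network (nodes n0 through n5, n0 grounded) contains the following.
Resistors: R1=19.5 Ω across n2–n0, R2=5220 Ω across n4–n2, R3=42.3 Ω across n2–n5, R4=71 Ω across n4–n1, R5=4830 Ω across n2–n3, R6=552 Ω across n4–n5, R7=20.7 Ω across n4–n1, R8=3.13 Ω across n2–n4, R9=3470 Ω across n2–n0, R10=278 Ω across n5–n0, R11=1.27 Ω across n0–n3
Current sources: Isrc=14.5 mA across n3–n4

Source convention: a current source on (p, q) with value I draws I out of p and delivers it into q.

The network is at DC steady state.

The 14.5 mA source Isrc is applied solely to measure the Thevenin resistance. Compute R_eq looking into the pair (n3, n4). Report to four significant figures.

Apply KCL at each of the 5 non-ground nodes and solve the resulting linear system.
Node n1: branches {R4, R7} → V_1 = 0.3087
Node n2: branches {R1, R2, R3, R5, R8, R9} → V_2 = 0.2637
Node n3: branches {R5, R11, Isrc} → V_3 = -0.01834
Node n4: branches {R2, R4, R6, R7, R8, Isrc} → V_4 = 0.3087
Node n5: branches {R3, R6, R10} → V_5 = 0.2339

R_eq = 22.55 Ω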